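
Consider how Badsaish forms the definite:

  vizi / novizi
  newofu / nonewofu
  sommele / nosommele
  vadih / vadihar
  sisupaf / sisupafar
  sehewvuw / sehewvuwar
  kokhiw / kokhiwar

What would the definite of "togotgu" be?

vizi and vadih both have last vowel 'i' yet inflect differently (novizi, vadihar), so the last vowel is not what conditions the rule; whether the stem ends in a vowel or a consonant is.
"togotgu" ends in a vowel. The stems ending in a vowel (vizi → novizi, newofu → nonewofu, sommele → nosommele) add the prefix no-.
So togotgu → notogotgu.

notogotgu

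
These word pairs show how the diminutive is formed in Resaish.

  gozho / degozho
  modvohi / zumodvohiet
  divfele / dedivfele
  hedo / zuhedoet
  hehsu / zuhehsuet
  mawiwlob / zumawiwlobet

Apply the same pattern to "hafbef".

hedo and gozho both end in -o yet inflect differently (zuhedoet, degozho), so the final letter is not what conditions the rule; the first letter is.
"hafbef" begins with h-. The stems beginning with h- (hehsu → zuhehsuet, hedo → zuhedoet) add zu- … -et around the stem.
The other pattern: stems beginning with d- or g- add the prefix de-.
So hafbef → zuhafbefet.

zuhafbefet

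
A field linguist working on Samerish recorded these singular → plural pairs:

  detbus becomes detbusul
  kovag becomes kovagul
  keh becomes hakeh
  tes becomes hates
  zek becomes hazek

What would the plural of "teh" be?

hateh

tes and detbus both end in -s yet inflect differently (hates, detbusul), so the final letter is not what conditions the rule; the number of vowels is.
"teh" has 1 vowel. The stems with 1 vowel (tes → hates, zek → hazek, keh → hakeh) add the prefix ha-.
The other pattern: stems with 2 vowels add -ul.
So teh → hateh.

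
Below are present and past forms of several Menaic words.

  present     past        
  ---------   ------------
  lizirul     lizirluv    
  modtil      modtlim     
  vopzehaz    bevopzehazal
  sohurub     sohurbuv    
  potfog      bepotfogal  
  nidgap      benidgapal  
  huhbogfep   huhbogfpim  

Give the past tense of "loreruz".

lizirul and modtil both end in -l yet inflect differently (lizirluv, modtlim), so the final letter is not what conditions the rule; the last vowel is.
"loreruz" has last vowel 'u'. The stems whose last vowel is 'u' (sohurub → sohurbuv, lizirul → lizirluv) delete the last vowel and add -uv.
The other patterns: stems whose last vowel is 'a' or 'o' add be- … -al around the stem; stems whose last vowel is 'e' or 'i' delete the last vowel and add -im.
So loreruz → lorerzuv.

lorerzuv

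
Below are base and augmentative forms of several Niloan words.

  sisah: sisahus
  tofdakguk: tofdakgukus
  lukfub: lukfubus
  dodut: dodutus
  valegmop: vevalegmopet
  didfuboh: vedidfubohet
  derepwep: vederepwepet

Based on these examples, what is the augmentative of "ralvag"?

ralvagus

sisah and didfuboh both end in -h yet inflect differently (sisahus, vedidfubohet), so the final letter is not what conditions the rule; the last vowel is.
"ralvag" has last vowel 'a'. The one such stem in the data (sisah → sisahus) adds -us, so the same rule applies.
So ralvag → ralvagus.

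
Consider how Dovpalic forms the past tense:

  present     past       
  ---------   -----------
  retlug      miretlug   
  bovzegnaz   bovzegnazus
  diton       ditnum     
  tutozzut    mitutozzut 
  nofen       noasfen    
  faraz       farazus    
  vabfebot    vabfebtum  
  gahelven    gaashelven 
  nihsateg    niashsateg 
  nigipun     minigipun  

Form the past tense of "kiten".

"kiten" has last vowel 'e'. The stems whose last vowel is 'e' (gahelven → gaashelven, nihsateg → niashsateg, nofen → noasfen) insert -as- after the first vowel.
The other patterns: stems whose last vowel is 'a' add -us; stems whose last vowel is 'u' add the prefix mi-; stems whose last vowel is 'o' delete the last vowel and add -um.
So kiten → kiasten.

kiasten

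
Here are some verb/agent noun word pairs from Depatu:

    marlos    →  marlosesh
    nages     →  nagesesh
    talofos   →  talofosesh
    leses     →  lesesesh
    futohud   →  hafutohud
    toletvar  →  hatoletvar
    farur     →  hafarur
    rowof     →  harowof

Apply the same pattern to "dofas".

marlos and rowof both have last vowel 'o' yet inflect differently (marlosesh, harowof), so the last vowel is not what conditions the rule; the final letter is.
"dofas" ends in -s. The stems ending in -s (marlos → marlosesh, nages → nagesesh, talofos → talofosesh) add -esh.
So dofas → dofasesh.

dofasesh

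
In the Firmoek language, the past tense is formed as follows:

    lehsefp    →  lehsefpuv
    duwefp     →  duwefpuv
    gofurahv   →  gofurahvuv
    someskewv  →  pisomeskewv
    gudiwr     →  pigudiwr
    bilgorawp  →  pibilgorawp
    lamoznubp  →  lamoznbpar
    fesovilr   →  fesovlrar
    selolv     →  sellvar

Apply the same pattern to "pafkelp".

pafklpar

gofurahv and someskewv both end in -v yet inflect differently (gofurahvuv, pisomeskewv), so the final letter is not what conditions the rule; the second-to-last letter is.
"pafkelp" has second-to-last letter 'l'. The stems whose second-to-last letter is 'l' (selolv → sellvar, fesovilr → fesovlrar) delete the last vowel and add -ar.
The other patterns: stems whose second-to-last letter is 'f' or 'h' add -uv; stems whose second-to-last letter is 'w' add the prefix pi-.
So pafkelp → pafklpar.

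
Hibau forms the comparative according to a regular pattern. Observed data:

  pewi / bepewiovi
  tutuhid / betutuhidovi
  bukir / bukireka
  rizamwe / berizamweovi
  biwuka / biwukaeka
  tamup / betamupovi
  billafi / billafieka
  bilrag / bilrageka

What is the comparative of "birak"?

birakeka

billafi and pewi both end in -i yet inflect differently (billafieka, bepewiovi), so the final letter is not what conditions the rule; the first letter is.
"birak" begins with b-. The stems beginning with b- (bukir → bukireka, billafi → billafieka, biwuka → biwukaeka) add -eka.
The other pattern: stems beginning with p-, r- or t- add be- … -ovi around the stem.
So birak → birakeka.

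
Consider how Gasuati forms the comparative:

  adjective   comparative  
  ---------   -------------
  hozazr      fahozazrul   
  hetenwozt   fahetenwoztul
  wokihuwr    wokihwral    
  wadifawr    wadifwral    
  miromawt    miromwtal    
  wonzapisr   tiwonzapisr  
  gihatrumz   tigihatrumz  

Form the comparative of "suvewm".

hozazr and wokihuwr both end in -r yet inflect differently (fahozazrul, wokihwral), so the final letter is not what conditions the rule; the second-to-last letter is.
"suvewm" has second-to-last letter 'w'. The stems whose second-to-last letter is 'w' (wokihuwr → wokihwral, wadifawr → wadifwral, miromawt → miromwtal) delete the last vowel and add -al.
So suvewm → suvwmal.

suvwmal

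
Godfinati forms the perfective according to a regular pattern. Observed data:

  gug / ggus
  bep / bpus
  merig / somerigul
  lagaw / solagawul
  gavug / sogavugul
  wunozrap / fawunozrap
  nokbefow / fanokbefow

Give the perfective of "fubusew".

fafubusew

"fubusew" has 3 vowels. The stems with 3 vowels (wunozrap → fawunozrap, nokbefow → fanokbefow) add the prefix fa-.
The other patterns: stems with 1 vowel delete the last vowel and add -us; stems with 2 vowels add so- … -ul around the stem.
So fubusew → fafubusew.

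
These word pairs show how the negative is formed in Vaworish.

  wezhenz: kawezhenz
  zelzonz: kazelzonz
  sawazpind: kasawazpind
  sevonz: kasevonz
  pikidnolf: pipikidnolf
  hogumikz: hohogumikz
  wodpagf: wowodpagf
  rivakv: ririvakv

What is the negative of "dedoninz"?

kadedoninz

wezhenz and hogumikz both end in -z yet inflect differently (kawezhenz, hohogumikz), so the final letter is not what conditions the rule; the second-to-last letter is.
"dedoninz" has second-to-last letter 'n'. The stems whose second-to-last letter is 'n' (wezhenz → kawezhenz, zelzonz → kazelzonz, sawazpind → kasawazpind) add the prefix ka-.
The other pattern: stems whose second-to-last letter is 'g', 'k' or 'l' repeat the first consonant+vowel as a prefix.
So dedoninz → kadedoninz.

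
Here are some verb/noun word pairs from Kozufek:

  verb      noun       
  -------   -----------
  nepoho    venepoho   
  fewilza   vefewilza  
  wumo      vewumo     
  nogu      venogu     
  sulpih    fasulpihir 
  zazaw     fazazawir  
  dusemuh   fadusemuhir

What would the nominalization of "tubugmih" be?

fewilza and zazaw both have last vowel 'a' yet inflect differently (vefewilza, fazazawir), so the last vowel is not what conditions the rule; whether the stem ends in a vowel or a consonant is.
"tubugmih" ends in a consonant. The stems ending in a consonant (sulpih → fasulpihir, zazaw → fazazawir, dusemuh → fadusemuhir) add fa- … -ir around the stem.
The other pattern: stems ending in a vowel add the prefix ve-.
So tubugmih → fatubugmihir.

fatubugmihir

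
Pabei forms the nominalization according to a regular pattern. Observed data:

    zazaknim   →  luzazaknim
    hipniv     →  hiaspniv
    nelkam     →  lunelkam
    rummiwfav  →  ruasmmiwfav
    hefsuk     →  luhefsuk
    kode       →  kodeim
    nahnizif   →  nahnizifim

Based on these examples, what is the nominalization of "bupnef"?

bupnefim

rummiwfav and nelkam both have last vowel 'a' yet inflect differently (ruasmmiwfav, lunelkam), so the last vowel is not what conditions the rule; the final letter is.
"bupnef" ends in -f. The one such stem in the data (nahnizif → nahnizifim) adds -im, so the same rule applies.
The other patterns: stems ending in -v insert -as- after the first vowel; stems ending in -k or -m add the prefix lu-.
So bupnef → bupnefim.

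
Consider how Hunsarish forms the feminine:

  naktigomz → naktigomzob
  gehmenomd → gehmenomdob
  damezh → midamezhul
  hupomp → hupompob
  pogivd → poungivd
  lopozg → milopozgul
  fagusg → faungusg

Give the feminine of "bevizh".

gehmenomd and pogivd both end in -d yet inflect differently (gehmenomdob, poungivd), so the final letter is not what conditions the rule; the second-to-last letter is.
"bevizh" has second-to-last letter 'z'. The stems whose second-to-last letter is 'z' (damezh → midamezhul, lopozg → milopozgul) add mi- … -ul around the stem.
So bevizh → mibevizhul.

mibevizhul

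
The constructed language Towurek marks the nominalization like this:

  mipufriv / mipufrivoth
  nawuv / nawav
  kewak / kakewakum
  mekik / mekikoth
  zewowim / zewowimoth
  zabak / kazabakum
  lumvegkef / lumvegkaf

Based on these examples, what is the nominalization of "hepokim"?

hepokimoth

mekik and zabak both end in -k yet inflect differently (mekikoth, kazabakum), so the final letter is not what conditions the rule; the last vowel is.
"hepokim" has last vowel 'i'. The stems whose last vowel is 'i' (mekik → mekikoth, zewowim → zewowimoth, mipufriv → mipufrivoth) add -oth.
The other patterns: stems whose last vowel is 'a' add ka- … -um around the stem; stems whose last vowel is 'e' or 'u' change the last vowel to 'a'.
So hepokim → hepokimoth.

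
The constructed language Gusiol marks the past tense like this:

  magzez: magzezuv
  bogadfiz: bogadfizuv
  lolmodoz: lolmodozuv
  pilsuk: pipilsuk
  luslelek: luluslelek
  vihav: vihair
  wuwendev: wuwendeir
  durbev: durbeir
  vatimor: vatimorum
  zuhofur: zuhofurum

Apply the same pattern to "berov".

magzez and luslelek both have last vowel 'e' yet inflect differently (magzezuv, luluslelek), so the last vowel is not what conditions the rule; the final letter is.
"berov" ends in -v. The stems ending in -v (vihav → vihair, wuwendev → wuwendeir, durbev → durbeir) drop the final letter and add -ir.
So berov → beroir.

beroir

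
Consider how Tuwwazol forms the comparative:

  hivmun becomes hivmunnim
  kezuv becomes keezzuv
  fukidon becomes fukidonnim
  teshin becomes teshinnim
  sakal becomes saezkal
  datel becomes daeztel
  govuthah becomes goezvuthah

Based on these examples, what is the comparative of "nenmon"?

"nenmon" ends in -n. The stems ending in -n (fukidon → fukidonnim, teshin → teshinnim, hivmun → hivmunnim) double the final consonant and add -im.
So nenmon → nenmonnim.

nenmonnim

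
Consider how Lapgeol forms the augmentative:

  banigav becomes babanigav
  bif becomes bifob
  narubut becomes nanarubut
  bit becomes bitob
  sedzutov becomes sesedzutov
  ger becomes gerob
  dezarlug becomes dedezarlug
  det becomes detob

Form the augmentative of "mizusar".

mimizusar

narubut and bit both end in -t yet inflect differently (nanarubut, bitob), so the final letter is not what conditions the rule; the number of vowels is.
"mizusar" has 3 vowels. The stems with 3 vowels (banigav → babanigav, narubut → nanarubut, sedzutov → sesedzutov) repeat the first consonant+vowel as a prefix.
The other pattern: stems with 1 vowel add -ob.
So mizusar → mimizusar.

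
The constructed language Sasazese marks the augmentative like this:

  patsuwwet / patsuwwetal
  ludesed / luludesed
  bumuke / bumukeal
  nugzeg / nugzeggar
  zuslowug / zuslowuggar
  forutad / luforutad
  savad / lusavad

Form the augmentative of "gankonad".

lugankonad

"gankonad" ends in -d. The stems ending in -d (forutad → luforutad, ludesed → luludesed, savad → lusavad) add the prefix lu-.
So gankonad → lugankonad.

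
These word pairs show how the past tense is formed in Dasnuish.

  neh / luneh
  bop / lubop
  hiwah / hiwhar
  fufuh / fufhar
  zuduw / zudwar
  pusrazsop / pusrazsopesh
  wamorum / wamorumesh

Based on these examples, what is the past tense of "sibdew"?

neh and hiwah both end in -h yet inflect differently (luneh, hiwhar), so the final letter is not what conditions the rule; the number of vowels is.
"sibdew" has 2 vowels. The stems with 2 vowels (hiwah → hiwhar, fufuh → fufhar, zuduw → zudwar) delete the last vowel and add -ar.
So sibdew → sibdwar.

sibdwar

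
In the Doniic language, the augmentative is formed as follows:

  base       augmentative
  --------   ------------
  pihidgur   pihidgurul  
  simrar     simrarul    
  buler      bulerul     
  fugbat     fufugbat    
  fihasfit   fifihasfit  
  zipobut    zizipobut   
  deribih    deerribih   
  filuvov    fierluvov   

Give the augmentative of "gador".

simrar and fugbat both have last vowel 'a' yet inflect differently (simrarul, fufugbat), so the last vowel is not what conditions the rule; the final letter is.
"gador" ends in -r. The stems ending in -r (pihidgur → pihidgurul, simrar → simrarul, buler → bulerul) add -ul.
So gador → gadorul.

gadorul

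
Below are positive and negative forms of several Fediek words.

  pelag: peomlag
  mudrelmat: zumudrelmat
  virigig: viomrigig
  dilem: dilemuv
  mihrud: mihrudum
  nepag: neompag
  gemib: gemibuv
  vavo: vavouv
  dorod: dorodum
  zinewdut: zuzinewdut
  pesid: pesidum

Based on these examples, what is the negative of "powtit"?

virigig and pesid both have last vowel 'i' yet inflect differently (viomrigig, pesidum), so the last vowel is not what conditions the rule; the final letter is.
"powtit" ends in -t. The stems ending in -t (mudrelmat → zumudrelmat, zinewdut → zuzinewdut) add the prefix zu-.
The other patterns: stems ending in -g insert -om- after the first vowel; stems ending in -d add -um; stems ending in -b, -m or -o add -uv.
So powtit → zupowtit.

zupowtit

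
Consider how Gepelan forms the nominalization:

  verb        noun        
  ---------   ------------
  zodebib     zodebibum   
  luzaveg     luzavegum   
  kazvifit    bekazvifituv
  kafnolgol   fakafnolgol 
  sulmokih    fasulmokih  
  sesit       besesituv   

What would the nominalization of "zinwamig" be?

zinwamigum

kazvifit and sulmokih both have last vowel 'i' yet inflect differently (bekazvifituv, fasulmokih), so the last vowel is not what conditions the rule; the final letter is.
"zinwamig" ends in -g. The one such stem in the data (luzaveg → luzavegum) adds -um, so the same rule applies.
So zinwamig → zinwamigum.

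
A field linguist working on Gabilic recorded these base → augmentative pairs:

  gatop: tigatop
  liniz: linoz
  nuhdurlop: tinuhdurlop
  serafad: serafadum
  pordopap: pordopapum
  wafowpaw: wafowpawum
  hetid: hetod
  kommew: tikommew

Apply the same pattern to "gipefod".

tigipefod

serafad and hetid both end in -d yet inflect differently (serafadum, hetod), so the final letter is not what conditions the rule; the last vowel is.
"gipefod" has last vowel 'o'. The stems whose last vowel is 'o' (nuhdurlop → tinuhdurlop, gatop → tigatop) add the prefix ti-.
So gipefod → tigipefod.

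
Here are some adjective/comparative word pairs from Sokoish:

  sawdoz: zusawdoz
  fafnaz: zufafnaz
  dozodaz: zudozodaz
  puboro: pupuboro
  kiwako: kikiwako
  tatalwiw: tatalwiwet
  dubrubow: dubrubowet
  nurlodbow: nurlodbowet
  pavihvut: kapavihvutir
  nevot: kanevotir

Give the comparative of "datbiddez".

zudatbiddez

"datbiddez" ends in -z. The stems ending in -z (sawdoz → zusawdoz, fafnaz → zufafnaz, dozodaz → zudozodaz) add the prefix zu-.
So datbiddez → zudatbiddez.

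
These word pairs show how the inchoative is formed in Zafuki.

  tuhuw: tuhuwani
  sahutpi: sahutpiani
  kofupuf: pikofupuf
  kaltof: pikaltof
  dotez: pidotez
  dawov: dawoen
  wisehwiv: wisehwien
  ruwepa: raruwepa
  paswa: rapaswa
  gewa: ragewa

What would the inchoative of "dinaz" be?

"dinaz" ends in -z. The one such stem in the data (dotez → pidotez) adds the prefix pi-, so the same rule applies.
So dinaz → pidinaz.

pidinaz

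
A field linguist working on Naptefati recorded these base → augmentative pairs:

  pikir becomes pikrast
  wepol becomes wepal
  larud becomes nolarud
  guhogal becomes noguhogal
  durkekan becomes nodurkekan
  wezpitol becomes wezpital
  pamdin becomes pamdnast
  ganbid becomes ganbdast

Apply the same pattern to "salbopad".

ganbid and larud both end in -d yet inflect differently (ganbdast, nolarud), so the final letter is not what conditions the rule; the last vowel is.
"salbopad" has last vowel 'a'. The stems whose last vowel is 'a' (guhogal → noguhogal, durkekan → nodurkekan) add the prefix no-.
The other patterns: stems whose last vowel is 'o' change the last vowel to 'a'; stems whose last vowel is 'i' delete the last vowel and add -ast.
So salbopad → nosalbopad.

nosalbopad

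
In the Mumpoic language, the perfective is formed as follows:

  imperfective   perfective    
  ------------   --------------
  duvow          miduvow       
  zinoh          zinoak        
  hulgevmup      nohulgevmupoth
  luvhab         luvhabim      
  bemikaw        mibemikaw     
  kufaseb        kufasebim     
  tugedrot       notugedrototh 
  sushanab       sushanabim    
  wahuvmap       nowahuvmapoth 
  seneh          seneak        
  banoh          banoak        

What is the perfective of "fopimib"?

fopimibim

duvow and banoh both have last vowel 'o' yet inflect differently (miduvow, banoak), so the last vowel is not what conditions the rule; the final letter is.
"fopimib" ends in -b. The stems ending in -b (sushanab → sushanabim, kufaseb → kufasebim, luvhab → luvhabim) add -im.
So fopimib → fopimibim.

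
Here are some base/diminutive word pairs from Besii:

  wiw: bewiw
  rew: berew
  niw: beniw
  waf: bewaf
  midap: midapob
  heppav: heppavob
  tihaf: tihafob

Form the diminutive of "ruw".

waf and tihaf both end in -f yet inflect differently (bewaf, tihafob), so the final letter is not what conditions the rule; the number of vowels is.
"ruw" has 1 vowel. The stems with 1 vowel (wiw → bewiw, rew → berew, niw → beniw) add the prefix be-.
The other pattern: stems with 2 vowels add -ob.
So ruw → beruw.

beruw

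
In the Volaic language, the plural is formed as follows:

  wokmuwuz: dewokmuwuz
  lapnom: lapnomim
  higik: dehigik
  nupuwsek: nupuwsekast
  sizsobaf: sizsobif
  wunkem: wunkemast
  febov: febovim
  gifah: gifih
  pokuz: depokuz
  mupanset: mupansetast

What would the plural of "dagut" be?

dedagut

"dagut" has last vowel 'u'. The stems whose last vowel is 'u' (pokuz → depokuz, wokmuwuz → dewokmuwuz) add the prefix de-.
The other patterns: stems whose last vowel is 'o' add -im; stems whose last vowel is 'e' add -ast; stems whose last vowel is 'a' change the last vowel to 'i'.
So dagut → dedagut.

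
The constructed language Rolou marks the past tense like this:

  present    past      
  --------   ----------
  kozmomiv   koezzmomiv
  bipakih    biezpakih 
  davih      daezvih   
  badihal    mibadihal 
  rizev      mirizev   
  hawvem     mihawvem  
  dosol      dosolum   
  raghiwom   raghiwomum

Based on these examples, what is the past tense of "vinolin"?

vieznolin

kozmomiv and rizev both end in -v yet inflect differently (koezzmomiv, mirizev), so the final letter is not what conditions the rule; the last vowel is.
"vinolin" has last vowel 'i'. The stems whose last vowel is 'i' (kozmomiv → koezzmomiv, bipakih → biezpakih, davih → daezvih) insert -ez- after the first vowel.
The other patterns: stems whose last vowel is 'a' or 'e' add the prefix mi-; stems whose last vowel is 'o' add -um.
So vinolin → vieznolin.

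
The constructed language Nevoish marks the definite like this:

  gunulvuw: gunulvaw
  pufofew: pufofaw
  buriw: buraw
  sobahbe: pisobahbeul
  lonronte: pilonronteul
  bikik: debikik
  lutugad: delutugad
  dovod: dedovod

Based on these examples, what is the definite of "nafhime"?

pinafhimeul

"nafhime" ends in -e. The stems ending in -e (sobahbe → pisobahbeul, lonronte → pilonronteul) add pi- … -ul around the stem.
The other patterns: stems ending in -w change the last vowel to 'a'; stems ending in -d or -k add the prefix de-.
So nafhime → pinafhimeul.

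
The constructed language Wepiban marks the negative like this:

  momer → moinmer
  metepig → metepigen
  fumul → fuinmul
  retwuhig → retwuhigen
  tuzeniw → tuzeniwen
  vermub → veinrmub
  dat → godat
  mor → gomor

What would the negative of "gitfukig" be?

gitfukigen

mor and momer both end in -r yet inflect differently (gomor, moinmer), so the final letter is not what conditions the rule; the number of vowels is.
"gitfukig" has 3 vowels. The stems with 3 vowels (retwuhig → retwuhigen, metepig → metepigen, tuzeniw → tuzeniwen) add -en.
The other patterns: stems with 1 vowel add the prefix go-; stems with 2 vowels insert -in- after the first vowel.
So gitfukig → gitfukigen.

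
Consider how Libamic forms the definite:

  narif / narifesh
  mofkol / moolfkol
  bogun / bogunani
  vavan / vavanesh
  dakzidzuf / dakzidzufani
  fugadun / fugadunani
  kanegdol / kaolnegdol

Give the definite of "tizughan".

tizughanesh

fugadun and vavan both end in -n yet inflect differently (fugadunani, vavanesh), so the final letter is not what conditions the rule; the last vowel is.
"tizughan" has last vowel 'a'. The one such stem in the data (vavan → vavanesh) adds -esh, so the same rule applies.
The other patterns: stems whose last vowel is 'u' add -ani; stems whose last vowel is 'o' insert -ol- after the first vowel.
So tizughan → tizughanesh.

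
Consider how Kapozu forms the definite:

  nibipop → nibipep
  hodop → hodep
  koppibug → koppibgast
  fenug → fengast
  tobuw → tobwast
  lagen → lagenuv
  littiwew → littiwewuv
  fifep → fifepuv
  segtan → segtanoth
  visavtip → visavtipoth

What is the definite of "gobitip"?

tobuw and littiwew both end in -w yet inflect differently (tobwast, littiwewuv), so the final letter is not what conditions the rule; the last vowel is.
"gobitip" has last vowel 'i'. The one such stem in the data (visavtip → visavtipoth) adds -oth, so the same rule applies.
So gobitip → gobitipoth.

gobitipoth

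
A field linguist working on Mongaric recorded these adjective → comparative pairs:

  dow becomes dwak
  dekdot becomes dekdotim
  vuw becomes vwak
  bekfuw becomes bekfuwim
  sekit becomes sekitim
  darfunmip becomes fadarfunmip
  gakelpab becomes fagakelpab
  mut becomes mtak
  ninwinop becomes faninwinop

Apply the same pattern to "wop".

vuw and bekfuw both end in -w yet inflect differently (vwak, bekfuwim), so the final letter is not what conditions the rule; the number of vowels is.
"wop" has 1 vowel. The stems with 1 vowel (mut → mtak, vuw → vwak, dow → dwak) delete the last vowel and add -ak.
So wop → wpak.

wpak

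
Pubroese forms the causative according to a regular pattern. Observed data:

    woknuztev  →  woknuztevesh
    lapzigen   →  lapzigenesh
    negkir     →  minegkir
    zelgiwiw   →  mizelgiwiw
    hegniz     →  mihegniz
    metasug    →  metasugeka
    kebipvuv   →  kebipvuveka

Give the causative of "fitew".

"fitew" has last vowel 'e'. The stems whose last vowel is 'e' (woknuztev → woknuztevesh, lapzigen → lapzigenesh) add -esh.
The other patterns: stems whose last vowel is 'i' add the prefix mi-; stems whose last vowel is 'u' add -eka.
So fitew → fitewesh.

fitewesh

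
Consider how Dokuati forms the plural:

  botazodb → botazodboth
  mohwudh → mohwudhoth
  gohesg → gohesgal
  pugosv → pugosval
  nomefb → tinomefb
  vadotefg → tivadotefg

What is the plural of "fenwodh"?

botazodb and nomefb both end in -b yet inflect differently (botazodboth, tinomefb), so the final letter is not what conditions the rule; the second-to-last letter is.
"fenwodh" has second-to-last letter 'd'. The stems whose second-to-last letter is 'd' (botazodb → botazodboth, mohwudh → mohwudhoth) add -oth.
So fenwodh → fenwodhoth.

fenwodhoth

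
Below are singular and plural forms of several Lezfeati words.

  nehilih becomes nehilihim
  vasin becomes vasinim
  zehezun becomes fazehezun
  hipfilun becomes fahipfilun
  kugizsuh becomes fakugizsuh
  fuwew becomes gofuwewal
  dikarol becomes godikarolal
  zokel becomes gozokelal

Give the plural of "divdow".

godivdowal

vasin and zehezun both end in -n yet inflect differently (vasinim, fazehezun), so the final letter is not what conditions the rule; the last vowel is.
"divdow" has last vowel 'o'. The one such stem in the data (dikarol → godikarolal) adds go- … -al around the stem, so the same rule applies.
The other patterns: stems whose last vowel is 'i' add -im; stems whose last vowel is 'u' add the prefix fa-.
So divdow → godivdowal.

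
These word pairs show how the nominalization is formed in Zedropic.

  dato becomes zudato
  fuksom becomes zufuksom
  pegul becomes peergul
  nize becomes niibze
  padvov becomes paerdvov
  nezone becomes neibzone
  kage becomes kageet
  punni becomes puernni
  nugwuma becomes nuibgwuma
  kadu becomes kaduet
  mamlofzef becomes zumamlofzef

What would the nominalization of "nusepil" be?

nuibsepil

nezone and kage both end in -e yet inflect differently (neibzone, kageet), so the final letter is not what conditions the rule; the first letter is.
"nusepil" begins with n-. The stems beginning with n- (nezone → neibzone, nize → niibze, nugwuma → nuibgwuma) insert -ib- after the first vowel.
The other patterns: stems beginning with k- add -et; stems beginning with p- insert -er- after the first vowel; stems beginning with d-, f- or m- add the prefix zu-.
So nusepil → nuibsepil.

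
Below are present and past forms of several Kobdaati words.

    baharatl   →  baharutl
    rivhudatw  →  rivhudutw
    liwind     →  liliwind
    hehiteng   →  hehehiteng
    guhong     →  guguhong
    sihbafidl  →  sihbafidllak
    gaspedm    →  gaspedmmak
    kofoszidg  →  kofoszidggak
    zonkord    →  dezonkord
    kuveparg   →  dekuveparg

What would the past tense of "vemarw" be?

baharatl and sihbafidl both end in -l yet inflect differently (baharutl, sihbafidllak), so the final letter is not what conditions the rule; the second-to-last letter is.
"vemarw" has second-to-last letter 'r'. The stems whose second-to-last letter is 'r' (zonkord → dezonkord, kuveparg → dekuveparg) add the prefix de-.
The other patterns: stems whose second-to-last letter is 't' change the last vowel to 'u'; stems whose second-to-last letter is 'n' repeat the first consonant+vowel as a prefix; stems whose second-to-last letter is 'd' double the final consonant and add -ak.
So vemarw → devemarw.

devemarw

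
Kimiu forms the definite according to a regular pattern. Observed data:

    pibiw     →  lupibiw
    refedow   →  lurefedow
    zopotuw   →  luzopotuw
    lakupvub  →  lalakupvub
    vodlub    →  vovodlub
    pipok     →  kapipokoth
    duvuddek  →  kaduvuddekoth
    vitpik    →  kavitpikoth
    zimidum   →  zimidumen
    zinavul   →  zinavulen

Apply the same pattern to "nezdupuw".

"nezdupuw" ends in -w. The stems ending in -w (pibiw → lupibiw, refedow → lurefedow, zopotuw → luzopotuw) add the prefix lu-.
So nezdupuw → lunezdupuw.

lunezdupuw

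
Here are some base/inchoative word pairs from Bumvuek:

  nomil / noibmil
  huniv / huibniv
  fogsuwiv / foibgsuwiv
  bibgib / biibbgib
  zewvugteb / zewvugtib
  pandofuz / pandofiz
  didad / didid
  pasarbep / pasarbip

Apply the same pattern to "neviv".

"neviv" has last vowel 'i'. The stems whose last vowel is 'i' (nomil → noibmil, huniv → huibniv, fogsuwiv → foibgsuwiv) insert -ib- after the first vowel.
So neviv → neibviv.

neibviv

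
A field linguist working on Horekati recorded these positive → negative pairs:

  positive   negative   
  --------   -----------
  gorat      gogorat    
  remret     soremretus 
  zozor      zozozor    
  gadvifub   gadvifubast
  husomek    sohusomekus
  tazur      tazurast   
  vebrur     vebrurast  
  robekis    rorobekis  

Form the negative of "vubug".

vubugast

tazur and zozor both end in -r yet inflect differently (tazurast, zozozor), so the final letter is not what conditions the rule; the last vowel is.
"vubug" has last vowel 'u'. The stems whose last vowel is 'u' (tazur → tazurast, gadvifub → gadvifubast, vebrur → vebrurast) add -ast.
So vubug → vubugast.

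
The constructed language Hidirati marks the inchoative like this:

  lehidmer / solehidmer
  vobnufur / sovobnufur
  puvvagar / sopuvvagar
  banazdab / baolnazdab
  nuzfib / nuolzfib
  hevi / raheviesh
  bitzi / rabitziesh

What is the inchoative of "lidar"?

puvvagar and banazdab both have last vowel 'a' yet inflect differently (sopuvvagar, baolnazdab), so the last vowel is not what conditions the rule; the final letter is.
"lidar" ends in -r. The stems ending in -r (lehidmer → solehidmer, vobnufur → sovobnufur, puvvagar → sopuvvagar) add the prefix so-.
The other patterns: stems ending in -b insert -ol- after the first vowel; stems ending in -i add ra- … -esh around the stem.
So lidar → solidar.

solidar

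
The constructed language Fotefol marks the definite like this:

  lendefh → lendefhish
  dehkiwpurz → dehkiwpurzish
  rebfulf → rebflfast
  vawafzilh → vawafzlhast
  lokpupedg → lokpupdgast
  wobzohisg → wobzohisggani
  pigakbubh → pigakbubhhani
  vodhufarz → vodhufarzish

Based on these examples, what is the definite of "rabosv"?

rabosvvani

"rabosv" has second-to-last letter 's'. The one such stem in the data (wobzohisg → wobzohisggani) doubles the final consonant and adds -ani (as does pigakbubh), so the same rule applies.
So rabosv → rabosvvani.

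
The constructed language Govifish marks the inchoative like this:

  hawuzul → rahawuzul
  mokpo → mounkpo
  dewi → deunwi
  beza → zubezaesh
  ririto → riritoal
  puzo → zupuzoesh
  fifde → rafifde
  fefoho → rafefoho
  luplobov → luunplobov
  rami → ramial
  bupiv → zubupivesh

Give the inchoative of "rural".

ruralal

"rural" begins with r-. The stems beginning with r- (ririto → riritoal, rami → ramial) add -al.
So rural → ruralal.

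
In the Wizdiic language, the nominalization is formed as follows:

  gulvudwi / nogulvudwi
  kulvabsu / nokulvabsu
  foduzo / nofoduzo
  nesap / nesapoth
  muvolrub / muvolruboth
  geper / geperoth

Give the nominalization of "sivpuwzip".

sivpuwzipoth

kulvabsu and muvolrub both have last vowel 'u' yet inflect differently (nokulvabsu, muvolruboth), so the last vowel is not what conditions the rule; whether the stem ends in a vowel or a consonant is.
"sivpuwzip" ends in a consonant. The stems ending in a consonant (nesap → nesapoth, muvolrub → muvolruboth, geper → geperoth) add -oth.
So sivpuwzip → sivpuwzipoth.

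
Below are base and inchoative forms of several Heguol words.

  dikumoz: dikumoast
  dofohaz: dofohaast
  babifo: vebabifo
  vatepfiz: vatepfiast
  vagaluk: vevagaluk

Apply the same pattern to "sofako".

"sofako" ends in -o. The one such stem in the data (babifo → vebabifo) adds the prefix ve-, so the same rule applies.
So sofako → vesofako.

vesofako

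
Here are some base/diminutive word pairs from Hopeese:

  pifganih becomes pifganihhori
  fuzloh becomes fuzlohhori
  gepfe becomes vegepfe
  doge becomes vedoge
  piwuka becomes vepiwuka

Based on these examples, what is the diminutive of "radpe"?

veradpe

pifganih and piwuka both begin with p- yet inflect differently (pifganihhori, vepiwuka), so the first letter is not what conditions the rule; whether the stem ends in a vowel or a consonant is.
"radpe" ends in a vowel. The stems ending in a vowel (gepfe → vegepfe, doge → vedoge, piwuka → vepiwuka) add the prefix ve-.
The other pattern: stems ending in a consonant double the final consonant and add -ori.
So radpe → veradpe.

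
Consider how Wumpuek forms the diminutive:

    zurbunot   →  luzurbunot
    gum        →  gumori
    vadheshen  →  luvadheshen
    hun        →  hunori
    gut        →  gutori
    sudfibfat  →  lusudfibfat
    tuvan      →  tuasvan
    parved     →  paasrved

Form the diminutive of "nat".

natori

hun and tuvan both end in -n yet inflect differently (hunori, tuasvan), so the final letter is not what conditions the rule; the number of vowels is.
"nat" has 1 vowel. The stems with 1 vowel (hun → hunori, gut → gutori, gum → gumori) add -ori.
So nat → natori.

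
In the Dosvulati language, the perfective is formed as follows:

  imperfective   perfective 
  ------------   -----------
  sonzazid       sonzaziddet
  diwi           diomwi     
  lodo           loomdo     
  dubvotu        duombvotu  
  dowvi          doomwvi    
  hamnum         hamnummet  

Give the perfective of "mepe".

meompe

sonzazid and diwi both have last vowel 'i' yet inflect differently (sonzaziddet, diomwi), so the last vowel is not what conditions the rule; whether the stem ends in a vowel or a consonant is.
"mepe" ends in a vowel. The stems ending in a vowel (diwi → diomwi, lodo → loomdo, dubvotu → duombvotu) insert -om- after the first vowel.
The other pattern: stems ending in a consonant double the final consonant and add -et.
So mepe → meompe.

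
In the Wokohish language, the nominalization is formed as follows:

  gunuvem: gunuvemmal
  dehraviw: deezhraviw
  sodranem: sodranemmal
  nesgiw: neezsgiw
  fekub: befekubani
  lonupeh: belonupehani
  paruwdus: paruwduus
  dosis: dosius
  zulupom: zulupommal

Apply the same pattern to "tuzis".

tuzius

dosis and nesgiw both have last vowel 'i' yet inflect differently (dosius, neezsgiw), so the last vowel is not what conditions the rule; the final letter is.
"tuzis" ends in -s. The stems ending in -s (dosis → dosius, paruwdus → paruwduus) drop the final letter and add -us.
The other patterns: stems ending in -m double the final consonant and add -al; stems ending in -w insert -ez- after the first vowel; stems ending in -b or -h add be- … -ani around the stem.
So tuzis → tuzius.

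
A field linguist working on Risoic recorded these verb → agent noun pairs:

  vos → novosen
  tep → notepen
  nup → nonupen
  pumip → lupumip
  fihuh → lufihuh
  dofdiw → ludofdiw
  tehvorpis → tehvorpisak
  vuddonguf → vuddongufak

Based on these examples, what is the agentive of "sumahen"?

sumahenak

tep and pumip both end in -p yet inflect differently (notepen, lupumip), so the final letter is not what conditions the rule; the number of vowels is.
"sumahen" has 3 vowels. The stems with 3 vowels (tehvorpis → tehvorpisak, vuddonguf → vuddongufak) add -ak.
The other patterns: stems with 1 vowel add no- … -en around the stem; stems with 2 vowels add the prefix lu-.
So sumahen → sumahenak.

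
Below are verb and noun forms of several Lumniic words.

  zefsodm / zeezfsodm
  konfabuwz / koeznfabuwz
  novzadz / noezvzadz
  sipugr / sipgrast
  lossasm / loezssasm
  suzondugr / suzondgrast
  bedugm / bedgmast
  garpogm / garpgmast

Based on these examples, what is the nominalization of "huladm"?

bedugm and zefsodm both end in -m yet inflect differently (bedgmast, zeezfsodm), so the final letter is not what conditions the rule; the second-to-last letter is.
"huladm" has second-to-last letter 'd'. The stems whose second-to-last letter is 'd' (novzadz → noezvzadz, zefsodm → zeezfsodm) insert -ez- after the first vowel.
The other pattern: stems whose second-to-last letter is 'g' delete the last vowel and add -ast.
So huladm → huezladm.

huezladm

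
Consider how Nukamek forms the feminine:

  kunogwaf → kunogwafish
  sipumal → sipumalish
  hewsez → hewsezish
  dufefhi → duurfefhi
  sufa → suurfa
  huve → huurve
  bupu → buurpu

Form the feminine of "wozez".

kunogwaf and sufa both have last vowel 'a' yet inflect differently (kunogwafish, suurfa), so the last vowel is not what conditions the rule; whether the stem ends in a vowel or a consonant is.
"wozez" ends in a consonant. The stems ending in a consonant (kunogwaf → kunogwafish, sipumal → sipumalish, hewsez → hewsezish) add -ish.
So wozez → wozezish.

wozezish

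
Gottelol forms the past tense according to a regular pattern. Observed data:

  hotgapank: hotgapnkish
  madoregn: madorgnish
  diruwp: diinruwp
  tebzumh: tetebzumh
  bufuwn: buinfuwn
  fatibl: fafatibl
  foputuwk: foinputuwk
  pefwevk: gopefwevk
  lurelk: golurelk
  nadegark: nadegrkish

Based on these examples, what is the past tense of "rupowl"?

ruinpowl

"rupowl" has second-to-last letter 'w'. The stems whose second-to-last letter is 'w' (foputuwk → foinputuwk, diruwp → diinruwp, bufuwn → buinfuwn) insert -in- after the first vowel.
So rupowl → ruinpowl.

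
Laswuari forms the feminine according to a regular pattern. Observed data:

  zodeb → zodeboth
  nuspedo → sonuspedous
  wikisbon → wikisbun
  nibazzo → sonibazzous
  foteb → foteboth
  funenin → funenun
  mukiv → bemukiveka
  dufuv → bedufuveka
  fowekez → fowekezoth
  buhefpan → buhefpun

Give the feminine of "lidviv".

mukiv and funenin both have last vowel 'i' yet inflect differently (bemukiveka, funenun), so the last vowel is not what conditions the rule; the final letter is.
"lidviv" ends in -v. The stems ending in -v (mukiv → bemukiveka, dufuv → bedufuveka) add be- … -eka around the stem.
So lidviv → belidviveka.

belidviveka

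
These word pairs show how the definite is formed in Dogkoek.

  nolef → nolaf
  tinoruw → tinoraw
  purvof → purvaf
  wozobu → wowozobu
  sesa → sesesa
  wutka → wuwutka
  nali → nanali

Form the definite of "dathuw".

dathaw

tinoruw and wozobu both have last vowel 'u' yet inflect differently (tinoraw, wowozobu), so the last vowel is not what conditions the rule; whether the stem ends in a vowel or a consonant is.
"dathuw" ends in a consonant. The stems ending in a consonant (tinoruw → tinoraw, nolef → nolaf, purvof → purvaf) change the last vowel to 'a'.
The other pattern: stems ending in a vowel repeat the first consonant+vowel as a prefix.
So dathuw → dathaw.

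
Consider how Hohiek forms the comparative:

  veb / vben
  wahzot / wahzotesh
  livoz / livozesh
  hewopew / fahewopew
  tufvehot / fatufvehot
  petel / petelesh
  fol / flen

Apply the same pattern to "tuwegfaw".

fol and petel both end in -l yet inflect differently (flen, petelesh), so the final letter is not what conditions the rule; the number of vowels is.
"tuwegfaw" has 3 vowels. The stems with 3 vowels (tufvehot → fatufvehot, hewopew → fahewopew) add the prefix fa-.
So tuwegfaw → fatuwegfaw.

fatuwegfaw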